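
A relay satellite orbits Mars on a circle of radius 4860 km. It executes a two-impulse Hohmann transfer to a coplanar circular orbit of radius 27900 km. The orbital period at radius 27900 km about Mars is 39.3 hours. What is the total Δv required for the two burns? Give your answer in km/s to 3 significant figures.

From Kepler's third law T² = 4π²r³/μ at r = 27900 km, T = 39.3 hours = 39.3 × 3600 s = 1.4148×10^5 s: μ = 4π²r³/T² = 42833.4 km³/s².
The Hohmann ellipse has a_t = (r₁ + r₂)/2 = 16380 km.
Circular speed at r₁: v₁ = √(μ/r₁) = √(42833.4/4860) = 2.9687 km/s.
On the transfer ellipse at r₁, v² = μ(2/r − 1/a) gives v_p = √[μ(2/r₁ − 1/a_t)] = 3.8745 km/s.
First burn Δv₁ = |v_p − v₁| = 0.9058 km/s.
At r₂, v₂ = √(μ/r₂) = 1.239 km/s.
Transfer-orbit speed at r₂: v_a = √[μ(2/r₂ − 1/a_t)] = 0.6749 km/s.
Second burn Δv₂ = |v₂ − v_a| = 0.5641 km/s.
Δv = Δv₁ + Δv₂ = 0.9058 + 0.5641 = 1.470 km/s.

Δv = 1.47 km/s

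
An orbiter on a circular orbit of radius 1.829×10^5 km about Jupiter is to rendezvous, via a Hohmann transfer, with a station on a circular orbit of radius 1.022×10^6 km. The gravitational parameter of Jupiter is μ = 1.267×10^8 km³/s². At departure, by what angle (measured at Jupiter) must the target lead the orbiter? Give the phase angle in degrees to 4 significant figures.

φ = 98.53°

The Hohmann ellipse has a_t = (r₁ + r₂)/2 = 6.0245×10^5 km.
Transfer time t = π√(a_t³/μ) = 1.3051×10^5 s.
The target's mean motion on its circular orbit is ω₂ = √(μ/r₂³) = 1.0895×10^-5 rad/s.
Angle swept by the target during transfer: ω₂·t = 1.422 rad = 81.47°.
Arrival is 180° from departure on the ellipse, so φ = 180° − 81.47° = 98.53°.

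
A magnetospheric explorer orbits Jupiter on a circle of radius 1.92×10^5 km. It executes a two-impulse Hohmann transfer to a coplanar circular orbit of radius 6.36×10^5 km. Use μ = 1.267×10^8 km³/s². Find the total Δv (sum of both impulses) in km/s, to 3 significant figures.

The Hohmann ellipse has a_t = (r₁ + r₂)/2 = 4.140×10^5 km.
At r₁ the circular-orbit speed is v₁ = √(μ/r₁) = 25.688 km/s.
Transfer-orbit speed at r₁ (vis-viva equation): v_p = √[μ(2/r₁ − 1/a_t)] = 31.839 km/s.
First burn Δv₁ = |v_p − v₁| = 6.151 km/s.
At r₂, v₂ = √(μ/r₂) = 14.114 km/s.
Transfer-orbit speed at r₂: v_a = √[μ(2/r₂ − 1/a_t)] = 9.6119 km/s.
Second burn Δv₂ = |v₂ − v_a| = 4.502 km/s.
Δv = Δv₁ + Δv₂ = 6.151 + 4.502 = 10.65 km/s.

Δv = 10.7 km/s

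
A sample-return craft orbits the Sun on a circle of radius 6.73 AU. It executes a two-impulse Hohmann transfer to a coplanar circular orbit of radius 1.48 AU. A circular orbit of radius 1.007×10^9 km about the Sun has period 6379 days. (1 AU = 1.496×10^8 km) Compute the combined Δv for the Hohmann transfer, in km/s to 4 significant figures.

From Kepler's third law T² = 4π²r³/μ at r = 1.007×10^9 km, T = 6379 days = 6379 × 86400 s = 5.511456×10^8 s: μ = 4π²r³/T² = 1.32714×10^11 km³/s².
In km: r₁ = 6.73 × 1.496×10^8 = 1.006808×10^9 km; r₂ = 1.48 × 1.496×10^8 = 2.21408×10^8 km.
Semi-major axis of the transfer orbit: a_t = (1.006808×10^9 + 2.21408×10^8)/2 = 6.14108×10^8 km.
At r₁ the circular-orbit speed is v₁ = √(μ/r₁) = 11.481 km/s.
Transfer-orbit speed at r₁ (vis-viva equation): v_a = √[μ(2/r₁ − 1/a_t)] = 6.8938 km/s.
First burn Δv₁ = |v_a − v₁| = 4.587 km/s.
Circular speed at r₂: v₂ = √(μ/r₂) = 24.483 km/s.
Transfer-orbit speed at r₂: v_p = √[μ(2/r₂ − 1/a_t)] = 31.348 km/s.
Second burn Δv₂ = |v₂ − v_p| = 6.865 km/s.
Total Δv = Δv₁ + Δv₂ = 11.45 km/s.

Δv = 11.45 km/s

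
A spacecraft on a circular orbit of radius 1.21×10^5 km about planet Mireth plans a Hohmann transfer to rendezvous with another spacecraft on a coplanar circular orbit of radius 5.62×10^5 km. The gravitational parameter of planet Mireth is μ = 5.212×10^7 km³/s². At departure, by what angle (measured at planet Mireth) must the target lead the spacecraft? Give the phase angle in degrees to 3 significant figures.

Transfer-ellipse semi-major axis a_t = (r₁ + r₂)/2 = (1.210×10^5 + 5.620×10^5)/2 = 3.415×10^5 km.
Transfer time t = π√(a_t³/μ) = 86840 s.
The target's mean motion on its circular orbit is ω₂ = √(μ/r₂³) = 1.714×10^-5 rad/s.
Angle swept by the target during transfer: ω₂·t = 1.488 rad = 85.26°.
Arrival is 180° from departure on the ellipse, so φ = 180° − 85.26° = 94.7°.

φ = 94.7°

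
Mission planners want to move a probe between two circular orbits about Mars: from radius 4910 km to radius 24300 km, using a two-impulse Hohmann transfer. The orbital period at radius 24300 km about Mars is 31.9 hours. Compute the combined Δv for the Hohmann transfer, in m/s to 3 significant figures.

Δv = 1420 m/s

From Kepler's third law T² = 4π²r³/μ at r = 24300 km, T = 31.9 hours = 31.9 × 3600 s = 1.1484×10^5 s: μ = 4π²r³/T² = 42952.9 km³/s².
The Hohmann ellipse has a_t = (r₁ + r₂)/2 = 14605 km.
At r₁ the circular-orbit speed is v₁ = √(μ/r₁) = 2.9577 km/s.
Transfer-orbit speed at r₁ (vis-viva equation): v_p = √[μ(2/r₁ − 1/a_t)] = 3.8151 km/s.
First burn Δv₁ = |v_p − v₁| = 0.8574 km/s.
At r₂, v₂ = √(μ/r₂) = 1.3295 km/s.
Transfer-orbit speed at r₂: v_a = √[μ(2/r₂ − 1/a_t)] = 0.77087 km/s.
Second burn Δv₂ = |v₂ − v_a| = 0.5586 km/s.
Total Δv = Δv₁ + Δv₂ = 1.416 km/s.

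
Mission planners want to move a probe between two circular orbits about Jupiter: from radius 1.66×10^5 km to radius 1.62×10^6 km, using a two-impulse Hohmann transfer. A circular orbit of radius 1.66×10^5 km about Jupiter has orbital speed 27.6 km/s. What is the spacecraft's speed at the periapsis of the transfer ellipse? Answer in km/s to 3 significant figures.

v = 37.2 km/s

From the circular-orbit relation v² = μ/r at r = 1.66×10^5 km: μ = v²r = (27.6)² × 1.66×10^5 = 1.26452×10^8 km³/s².
Transfer-ellipse semi-major axis a_t = (r₁ + r₂)/2 = (1.660×10^5 + 1.620×10^6)/2 = 8.930×10^5 km.
At periapsis, r = 1.660×10^5 km.
Vis-viva: v = √[μ(2/r − 1/a_t)] = √[1.26452×10^8 × (2/1.660×10^5 − 1/8.930×10^5)] = 37.17 km/s.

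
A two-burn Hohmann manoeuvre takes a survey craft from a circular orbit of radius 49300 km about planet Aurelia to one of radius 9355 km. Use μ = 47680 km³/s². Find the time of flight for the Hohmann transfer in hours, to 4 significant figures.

t = 20.07 hours

The Hohmann ellipse has a_t = (r₁ + r₂)/2 = 29327.5 km.
By Kepler's third law the transfer-orbit period is T = 2π√(a_t³/μ), so t = T/2 = 72260 s.
Converting: 72260 s ÷ 3600 s/hour = 20.07 hours.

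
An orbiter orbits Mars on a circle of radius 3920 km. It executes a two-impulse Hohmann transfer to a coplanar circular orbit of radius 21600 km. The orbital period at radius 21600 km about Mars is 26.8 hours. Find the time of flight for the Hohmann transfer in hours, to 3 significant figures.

From Kepler's third law T² = 4π²r³/μ at r = 21600 km, T = 26.8 hours = 26.8 × 3600 s = 96480 s: μ = 4π²r³/T² = 42741.2 km³/s².
The Hohmann ellipse has a_t = (r₁ + r₂)/2 = 12760 km.
By Kepler's third law the transfer-orbit period is T = 2π√(a_t³/μ), so t = T/2 = 21900 s.
Converting: 21900 s ÷ 3600 s/hour = 6.08 hours.

t = 6.08 hours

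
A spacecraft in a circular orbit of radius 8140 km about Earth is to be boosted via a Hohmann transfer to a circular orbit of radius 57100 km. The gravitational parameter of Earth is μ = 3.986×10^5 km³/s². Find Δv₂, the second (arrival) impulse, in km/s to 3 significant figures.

Semi-major axis of the transfer orbit: a_t = (8140 + 57100)/2 = 32620 km.
On the circular orbit at r = 57100 km, v_c = √(μ/r) = 2.642 km/s.
Transfer-orbit speed at the same r (vis-viva, a = a_t): v_t = √[μ(2/r − 1/a_t)] = 1.320 km/s.
Δv₂ = |v_t − v_c| = |1.320 − 2.642| = 1.322 km/s.

Δv₂ = 1.32 km/s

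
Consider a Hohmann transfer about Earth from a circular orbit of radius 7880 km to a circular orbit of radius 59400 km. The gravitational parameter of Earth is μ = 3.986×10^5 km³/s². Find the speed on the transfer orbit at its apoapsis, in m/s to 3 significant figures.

Transfer-ellipse semi-major axis a_t = (r₁ + r₂)/2 = (7880 + 59400)/2 = 33640 km.
The apoapsis of the transfer ellipse is at r = 59400 km.
Vis-viva: v = √[μ(2/r − 1/a_t)] = √[3.986×10^5 × (2/59400 − 1/33640)] = 1.254 km/s.

v = 1250 m/s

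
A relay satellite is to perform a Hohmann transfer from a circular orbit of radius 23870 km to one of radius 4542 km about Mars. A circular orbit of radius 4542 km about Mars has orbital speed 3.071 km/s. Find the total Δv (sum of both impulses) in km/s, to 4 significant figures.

Δv = 1.492 km/s

From the circular-orbit relation v² = μ/r at r = 4542 km: μ = v²r = (3.071)² × 4542 = 42835.8 km³/s².
Transfer-ellipse semi-major axis a_t = (r₁ + r₂)/2 = (23870 + 4542)/2 = 14206 km.
Circular speed at r₁: v₁ = √(μ/r₁) = √(42835.8/23870) = 1.3396 km/s.
Transfer-orbit speed at r₁ (v² = μ(2/r − 1/a)): v_a = √[μ(2/r₁ − 1/a_t)] = 0.75747 km/s.
First burn Δv₁ = |v_a − v₁| = 0.5821 km/s.
Circular speed at r₂: v₂ = √(μ/r₂) = 3.0710 km/s.
Transfer-orbit speed at r₂: v_p = √[μ(2/r₂ − 1/a_t)] = 3.9808 km/s.
Second burn Δv₂ = |v₂ − v_p| = 0.9098 km/s.
Total Δv = Δv₁ + Δv₂ = 1.492 km/s.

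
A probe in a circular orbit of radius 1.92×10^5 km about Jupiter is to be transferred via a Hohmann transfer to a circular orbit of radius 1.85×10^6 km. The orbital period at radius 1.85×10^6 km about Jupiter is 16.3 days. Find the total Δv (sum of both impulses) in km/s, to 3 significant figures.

From Kepler's third law T² = 4π²r³/μ at r = 1.85×10^6 km, T = 16.3 days = 16.3 × 86400 s = 1.40832×10^6 s: μ = 4π²r³/T² = 1.26030×10^8 km³/s².
The Hohmann ellipse has a_t = (r₁ + r₂)/2 = 1.021×10^6 km.
At r₁ the circular-orbit speed is v₁ = √(μ/r₁) = 25.620 km/s.
On the transfer ellipse at r₁, vis-viva gives v_p = √[μ(2/r₁ − 1/a_t)] = 34.487 km/s.
First burn Δv₁ = |v_p − v₁| = 8.867 km/s.
At r₂, v₂ = √(μ/r₂) = 8.254 km/s.
Transfer-orbit speed at r₂: v_a = √[μ(2/r₂ − 1/a_t)] = 3.579 km/s.
Second burn Δv₂ = |v₂ − v_a| = 4.675 km/s.
Δv = Δv₁ + Δv₂ = 8.867 + 4.675 = 13.54 km/s.

Δv = 13.5 km/s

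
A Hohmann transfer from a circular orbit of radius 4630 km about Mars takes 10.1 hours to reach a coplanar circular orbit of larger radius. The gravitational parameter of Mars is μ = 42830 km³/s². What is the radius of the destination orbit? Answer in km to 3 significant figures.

Transfer time t = 10.1 hours = 36360 s, and t = π√(a_t³/μ).
So a_t = (μ t²/π²)^(1/3) = (42830 × (36360)² / π²)^(1/3) = 17902 km.
Since a_t = (r₁ + r₂)/2, r₂ = 2a_t − r₁ = 2×17902 − 4630 = 31174 km.

r₂ = 31200 km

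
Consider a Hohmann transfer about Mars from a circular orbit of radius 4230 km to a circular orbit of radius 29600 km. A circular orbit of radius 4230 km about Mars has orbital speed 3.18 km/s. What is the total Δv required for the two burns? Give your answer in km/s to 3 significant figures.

From the circular-orbit relation v² = μ/r at r = 4230 km: μ = v²r = (3.18)² × 4230 = 42775.5 km³/s².
The Hohmann ellipse has a_t = (r₁ + r₂)/2 = 16915 km.
Circular speed at r₁: v₁ = √(μ/r₁) = √(42775.5/4230) = 3.180 km/s.
Transfer-orbit speed at r₁ (v² = μ(2/r − 1/a)): v_p = √[μ(2/r₁ − 1/a_t)] = 4.207 km/s.
First burn Δv₁ = |v_p − v₁| = 1.027 km/s.
At r₂, v₂ = √(μ/r₂) = 1.20213 km/s.
Transfer-orbit speed at r₂: v_a = √[μ(2/r₂ − 1/a_t)] = 0.601154 km/s.
Second burn Δv₂ = |v₂ − v_a| = 0.6010 km/s.
Total Δv = Δv₁ + Δv₂ = 1.628 km/s.

Δv = 1.63 km/s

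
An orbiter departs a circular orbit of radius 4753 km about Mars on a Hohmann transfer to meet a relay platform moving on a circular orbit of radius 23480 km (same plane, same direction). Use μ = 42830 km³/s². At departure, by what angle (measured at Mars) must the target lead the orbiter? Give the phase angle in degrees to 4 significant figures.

φ = 96.09°

Transfer-ellipse semi-major axis a_t = (r₁ + r₂)/2 = (4753 + 23480)/2 = 14116.5 km.
The half-period of the transfer ellipse is t = π√(a_t³/μ) = 25460 s.
The target's mean motion on its circular orbit is ω₂ = √(μ/r₂³) = 5.752×10^-5 rad/s.
Angle swept by the target during transfer: ω₂·t = 1.4645 rad = 83.91°.
Arrival is 180° from departure on the ellipse, so φ = 180° − 83.91° = 96.09°.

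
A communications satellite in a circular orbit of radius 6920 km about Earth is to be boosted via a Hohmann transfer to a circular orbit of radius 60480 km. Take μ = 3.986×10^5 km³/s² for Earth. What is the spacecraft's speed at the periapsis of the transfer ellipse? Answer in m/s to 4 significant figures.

v = 10170 m/s

Semi-major axis of the transfer orbit: a_t = (6920 + 60480)/2 = 33700 km.
The periapsis of the transfer ellipse is at r = 6920 km.
Applying v² = μ(2/r − 1/a_t): v = 10.17 km/s.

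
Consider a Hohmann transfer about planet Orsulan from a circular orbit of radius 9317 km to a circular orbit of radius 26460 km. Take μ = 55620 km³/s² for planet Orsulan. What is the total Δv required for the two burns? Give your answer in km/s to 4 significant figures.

Semi-major axis of the transfer orbit: a_t = (9317 + 26460)/2 = 17888.5 km.
At r₁ the circular-orbit speed is v₁ = √(μ/r₁) = 2.4433 km/s.
On the transfer ellipse at r₁, vis-viva gives v_p = √[μ(2/r₁ − 1/a_t)] = 2.9716 km/s.
First burn Δv₁ = |v_p − v₁| = 0.5283 km/s.
At r₂, v₂ = √(μ/r₂) = 1.4498 km/s.
Transfer-orbit speed at r₂: v_a = √[μ(2/r₂ − 1/a_t)] = 1.0463 km/s.
Second burn Δv₂ = |v₂ − v_a| = 0.4035 km/s.
Total Δv = Δv₁ + Δv₂ = 0.9318 km/s.

Δv = 0.9318 km/s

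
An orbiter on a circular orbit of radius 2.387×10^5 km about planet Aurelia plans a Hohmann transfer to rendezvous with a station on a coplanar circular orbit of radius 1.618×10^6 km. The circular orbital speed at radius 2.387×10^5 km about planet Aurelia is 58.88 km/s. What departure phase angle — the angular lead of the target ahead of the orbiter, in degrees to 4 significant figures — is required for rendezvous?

φ = 101.8°

From the circular-orbit relation v² = μ/r at r = 2.387×10^5 km: μ = v²r = (58.88)² × 2.387×10^5 = 8.27538×10^8 km³/s².
The Hohmann ellipse has a_t = (r₁ + r₂)/2 = 9.2835×10^5 km.
Transfer time t = π√(a_t³/μ) = 97684.0 s.
Target angular speed ω₂ = √(μ/r₂³) = 1.39774×10^-5 rad/s.
Angle swept by the target during transfer: ω₂·t = 1.3654 rad = 78.23°.
The orbiter traverses 180° on the transfer ellipse, so the target must lead by 180° − 78.23° = 101.8°.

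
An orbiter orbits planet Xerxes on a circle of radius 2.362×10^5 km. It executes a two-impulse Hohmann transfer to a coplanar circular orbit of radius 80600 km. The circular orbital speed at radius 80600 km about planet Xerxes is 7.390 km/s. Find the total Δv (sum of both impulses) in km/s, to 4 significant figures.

From the circular-orbit relation v² = μ/r at r = 80600 km: μ = v²r = (7.390)² × 80600 = 4.40174×10^6 km³/s².
The Hohmann ellipse has a_t = (r₁ + r₂)/2 = 1.584×10^5 km.
Circular speed at r₁: v₁ = √(μ/r₁) = √(4.40174×10^6/2.362×10^5) = 4.317 km/s.
Transfer-orbit speed at r₁ (vis-viva): v_a = √[μ(2/r₁ − 1/a_t)] = 3.079 km/s.
First burn Δv₁ = |v_a − v₁| = 1.238 km/s.
Circular speed at r₂: v₂ = √(μ/r₂) = 7.390 km/s.
Transfer-orbit speed at r₂: v_p = √[μ(2/r₂ − 1/a_t)] = 9.024 km/s.
Second burn Δv₂ = |v₂ − v_p| = 1.634 km/s.
Δv = Δv₁ + Δv₂ = 1.238 + 1.634 = 2.872 km/s.

Δv = 2.872 km/s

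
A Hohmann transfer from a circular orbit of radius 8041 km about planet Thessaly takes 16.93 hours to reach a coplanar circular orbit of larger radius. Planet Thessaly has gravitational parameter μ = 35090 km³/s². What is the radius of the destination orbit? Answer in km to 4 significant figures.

r₂ = 39230 km

Transfer time t = 16.93 hours = 60948 s, and t = π√(a_t³/μ).
So a_t = (μ t²/π²)^(1/3) = (35090 × (60948)² / π²)^(1/3) = 23637 km.
Since a_t = (r₁ + r₂)/2, r₂ = 2a_t − r₁ = 2×23637 − 8041 = 39233 km.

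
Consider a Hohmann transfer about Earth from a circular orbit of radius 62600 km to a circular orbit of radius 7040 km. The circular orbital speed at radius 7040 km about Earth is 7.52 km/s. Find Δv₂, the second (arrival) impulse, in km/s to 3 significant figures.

Δv₂ = 2.56 km/s

From the circular-orbit relation v² = μ/r at r = 7040 km: μ = v²r = (7.52)² × 7040 = 3.98115×10^5 km³/s².
Transfer-ellipse semi-major axis a_t = (r₁ + r₂)/2 = (62600 + 7040)/2 = 34820 km.
Circular speed at r = 7040 km: v_c = √(μ/r) = 7.5200 km/s.
Transfer-orbit speed at the same r (vis-viva, a = a_t): v_t = √[μ(2/r − 1/a_t)] = 10.083 km/s.
Δv₂ = |v_t − v_c| = |10.083 − 7.5200| = 2.563 km/s.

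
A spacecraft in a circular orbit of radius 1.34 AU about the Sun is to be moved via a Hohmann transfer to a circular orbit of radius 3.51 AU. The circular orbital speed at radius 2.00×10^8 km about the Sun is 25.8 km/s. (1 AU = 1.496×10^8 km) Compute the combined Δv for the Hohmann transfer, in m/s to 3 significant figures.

Δv = 9320 m/s

From the circular-orbit relation v² = μ/r at r = 2.00×10^8 km: μ = v²r = (25.8)² × 2.00×10^8 = 1.33128×10^11 km³/s².
In km: r₁ = 1.34 × 1.496×10^8 = 2.00464×10^8 km; r₂ = 3.51 × 1.496×10^8 = 5.25096×10^8 km.
The Hohmann ellipse has a_t = (r₁ + r₂)/2 = 3.6278×10^8 km.
At r₁ the circular-orbit speed is v₁ = √(μ/r₁) = 25.770 km/s.
On the transfer ellipse at r₁, vis-viva equation gives v_p = √[μ(2/r₁ − 1/a_t)] = 31.004 km/s.
First burn Δv₁ = |v_p − v₁| = 5.234 km/s.
At r₂, v₂ = √(μ/r₂) = 15.9226 km/s.
Transfer-orbit speed at r₂: v_a = √[μ(2/r₂ − 1/a_t)] = 11.8362 km/s.
Second burn Δv₂ = |v₂ − v_a| = 4.086 km/s.
Total Δv = Δv₁ + Δv₂ = 9.320 km/s.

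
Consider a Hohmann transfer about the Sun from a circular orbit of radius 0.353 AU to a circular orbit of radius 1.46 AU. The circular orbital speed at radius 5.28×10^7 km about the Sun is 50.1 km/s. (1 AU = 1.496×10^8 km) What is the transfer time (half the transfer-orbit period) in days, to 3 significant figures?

t = 158 days

From the circular-orbit relation v² = μ/r at r = 5.28×10^7 km: μ = v²r = (50.1)² × 5.28×10^7 = 1.32529×10^11 km³/s².
In km: r₁ = 0.353 × 1.496×10^8 = 5.28088×10^7 km; r₂ = 1.46 × 1.496×10^8 = 2.18416×10^8 km.
Transfer-ellipse semi-major axis a_t = (r₁ + r₂)/2 = (5.28088×10^7 + 2.18416×10^8)/2 = 1.356124×10^8 km.
Transfer time t = π√(a_t³/μ) = π√((1.356124×10^8)³ / 1.32529×10^11) = 1.363×10^7 s.
Converting: 1.363×10^7 s ÷ 86400 s/day = 158 days.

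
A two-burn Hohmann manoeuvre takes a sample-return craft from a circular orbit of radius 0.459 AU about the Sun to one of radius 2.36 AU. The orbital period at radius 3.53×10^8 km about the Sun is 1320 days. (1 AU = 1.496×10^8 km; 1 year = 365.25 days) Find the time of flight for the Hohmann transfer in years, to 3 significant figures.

t = 0.834 years

From Kepler's third law T² = 4π²r³/μ at r = 3.53×10^8 km, T = 1320 days = 1320 × 86400 s = 1.14048×10^8 s: μ = 4π²r³/T² = 1.33508×10^11 km³/s².
In km: r₁ = 0.459 × 1.496×10^8 = 6.86664×10^7 km; r₂ = 2.36 × 1.496×10^8 = 3.53056×10^8 km.
Semi-major axis of the transfer orbit: a_t = (6.86664×10^7 + 3.53056×10^8)/2 = 2.108612×10^8 km.
Transfer time t = π√(a_t³/μ) = π√((2.108612×10^8)³ / 1.33508×10^11) = 2.633×10^7 s.
Converting: 2.633×10^7 s ÷ 3.15576×10^7 s/year (365.25 × 86400) = 0.834 years.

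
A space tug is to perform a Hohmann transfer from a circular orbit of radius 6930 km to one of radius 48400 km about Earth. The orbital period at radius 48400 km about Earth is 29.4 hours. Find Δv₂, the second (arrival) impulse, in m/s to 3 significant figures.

Δv₂ = 1440 m/s

From Kepler's third law T² = 4π²r³/μ at r = 48400 km, T = 29.4 hours = 29.4 × 3600 s = 1.0584×10^5 s: μ = 4π²r³/T² = 3.99573×10^5 km³/s².
Transfer-ellipse semi-major axis a_t = (r₁ + r₂)/2 = (6930 + 48400)/2 = 27665 km.
On the circular orbit at r = 48400 km, v_c = √(μ/r) = 2.873 km/s.
Vis-viva on the transfer ellipse at r = 48400 km gives v_t = √[μ(2/r − 1/a_t)] = 1.438 km/s.
Δv₂ = |v_t − v_c| = |1.438 − 2.873| = 1.435 km/s.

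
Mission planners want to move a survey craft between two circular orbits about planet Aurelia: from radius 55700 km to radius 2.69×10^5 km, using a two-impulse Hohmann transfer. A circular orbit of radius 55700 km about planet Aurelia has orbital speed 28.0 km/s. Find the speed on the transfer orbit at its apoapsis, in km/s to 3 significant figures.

From the circular-orbit relation v² = μ/r at r = 55700 km: μ = v²r = (28.0)² × 55700 = 4.36688×10^7 km³/s².
Semi-major axis of the transfer orbit: a_t = (55700 + 2.690×10^5)/2 = 1.6235×10^5 km.
At apoapsis, r = 2.690×10^5 km.
Vis-viva: v = √[μ(2/r − 1/a_t)] = √[4.36688×10^7 × (2/2.690×10^5 − 1/1.6235×10^5)] = 7.463 km/s.

v = 7.46 km/s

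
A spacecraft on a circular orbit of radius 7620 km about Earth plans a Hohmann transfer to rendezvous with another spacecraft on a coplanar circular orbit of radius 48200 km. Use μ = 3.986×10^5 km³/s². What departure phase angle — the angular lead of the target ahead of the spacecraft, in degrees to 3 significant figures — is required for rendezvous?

Transfer-ellipse semi-major axis a_t = (r₁ + r₂)/2 = (7620 + 48200)/2 = 27910 km.
Transfer time t = π√(a_t³/μ) = 23202 s.
Target angular speed ω₂ = √(μ/r₂³) = 5.9662×10^-5 rad/s.
Angle swept by the target during transfer: ω₂·t = 1.3843 rad = 79.31°.
Arrival is 180° from departure on the ellipse, so φ = 180° − 79.31° = 101°.

φ = 101°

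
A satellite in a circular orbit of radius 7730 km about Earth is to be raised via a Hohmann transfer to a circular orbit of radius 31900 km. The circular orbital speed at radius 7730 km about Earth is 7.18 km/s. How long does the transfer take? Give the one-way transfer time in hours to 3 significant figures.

From the circular-orbit relation v² = μ/r at r = 7730 km: μ = v²r = (7.18)² × 7730 = 3.98500×10^5 km³/s².
Transfer-ellipse semi-major axis a_t = (r₁ + r₂)/2 = (7730 + 31900)/2 = 19815 km.
By Kepler's third law the transfer-orbit period is T = 2π√(a_t³/μ), so t = T/2 = 13880 s.
Converting: 13880 s ÷ 3600 s/hour = 3.86 hours.

t = 3.86 hours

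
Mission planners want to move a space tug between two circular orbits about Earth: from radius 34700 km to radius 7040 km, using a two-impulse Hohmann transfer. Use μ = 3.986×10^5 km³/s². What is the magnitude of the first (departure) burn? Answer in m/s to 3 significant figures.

Transfer-ellipse semi-major axis a_t = (r₁ + r₂)/2 = (34700 + 7040)/2 = 20870 km.
Circular speed at r = 34700 km: v_c = √(μ/r) = 3.389 km/s.
Transfer-orbit speed at the same r (vis-viva, a = a_t): v_t = √[μ(2/r − 1/a_t)] = 1.968 km/s.
Δv₁ = |v_t − v_c| = |1.968 − 3.389| = 1.421 km/s.

Δv₁ = 1420 m/s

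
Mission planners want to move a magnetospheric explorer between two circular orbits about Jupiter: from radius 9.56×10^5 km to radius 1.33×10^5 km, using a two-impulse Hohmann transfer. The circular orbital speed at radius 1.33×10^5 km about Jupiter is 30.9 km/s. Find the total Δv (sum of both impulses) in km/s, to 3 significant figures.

Δv = 15.9 km/s

From the circular-orbit relation v² = μ/r at r = 1.33×10^5 km: μ = v²r = (30.9)² × 1.33×10^5 = 1.26990×10^8 km³/s².
Semi-major axis of the transfer orbit: a_t = (9.560×10^5 + 1.330×10^5)/2 = 5.445×10^5 km.
Circular speed at r₁: v₁ = √(μ/r₁) = √(1.26990×10^8/9.560×10^5) = 11.525 km/s.
On the transfer ellipse at r₁, v² = μ(2/r − 1/a) gives v_a = √[μ(2/r₁ − 1/a_t)] = 5.6962 km/s.
First burn Δv₁ = |v_a − v₁| = 5.829 km/s.
At r₂, v₂ = √(μ/r₂) = 30.90 km/s.
Transfer-orbit speed at r₂: v_p = √[μ(2/r₂ − 1/a_t)] = 40.94 km/s.
Second burn Δv₂ = |v₂ − v_p| = 10.04 km/s.
Δv = Δv₁ + Δv₂ = 5.829 + 10.04 = 15.87 km/s.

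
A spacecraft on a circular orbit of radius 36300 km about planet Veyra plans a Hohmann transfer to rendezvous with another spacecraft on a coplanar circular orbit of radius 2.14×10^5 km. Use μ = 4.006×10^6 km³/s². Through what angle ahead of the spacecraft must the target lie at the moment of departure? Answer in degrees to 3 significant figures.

φ = 99.5°

Semi-major axis of the transfer orbit: a_t = (36300 + 2.140×10^5)/2 = 1.2515×10^5 km.
Transfer time t = π√(a_t³/μ) = 69490 s.
The target's mean motion on its circular orbit is ω₂ = √(μ/r₂³) = 2.022×10^-5 rad/s.
Angle swept by the target during transfer: ω₂·t = 1.405 rad = 80.50°.
Arrival is 180° from departure on the ellipse, so φ = 180° − 80.50° = 99.5°.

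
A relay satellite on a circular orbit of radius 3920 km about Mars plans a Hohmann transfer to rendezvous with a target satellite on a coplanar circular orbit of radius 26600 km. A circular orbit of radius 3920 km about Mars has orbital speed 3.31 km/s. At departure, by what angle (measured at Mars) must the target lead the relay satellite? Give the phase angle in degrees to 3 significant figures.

From the circular-orbit relation v² = μ/r at r = 3920 km: μ = v²r = (3.31)² × 3920 = 42947.9 km³/s².
Semi-major axis of the transfer orbit: a_t = (3920 + 26600)/2 = 15260 km.
The half-period of the transfer ellipse is t = π√(a_t³/μ) = 28580 s.
The target's mean motion on its circular orbit is ω₂ = √(μ/r₂³) = 4.777×10^-5 rad/s.
Angle swept by the target during transfer: ω₂·t = 1.365 rad = 78.21°.
Arrival is 180° from departure on the ellipse, so φ = 180° − 78.21° = 102°.

φ = 102°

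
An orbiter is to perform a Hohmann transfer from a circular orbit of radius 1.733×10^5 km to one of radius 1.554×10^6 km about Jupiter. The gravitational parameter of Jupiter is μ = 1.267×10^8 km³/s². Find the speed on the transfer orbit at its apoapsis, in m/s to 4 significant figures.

Semi-major axis of the transfer orbit: a_t = (1.733×10^5 + 1.554×10^6)/2 = 8.6365×10^5 km.
At apoapsis, r = 1.554×10^6 km.
Vis-viva: v = √[μ(2/r − 1/a_t)] = √[1.267×10^8 × (2/1.554×10^6 − 1/8.6365×10^5)] = 4.045 km/s.

v = 4045 m/s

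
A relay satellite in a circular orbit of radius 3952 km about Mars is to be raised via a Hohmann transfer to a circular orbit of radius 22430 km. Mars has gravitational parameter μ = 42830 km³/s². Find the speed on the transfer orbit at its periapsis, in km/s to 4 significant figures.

v = 4.293 km/s

The Hohmann ellipse has a_t = (r₁ + r₂)/2 = 13191 km.
At periapsis, r = 3952 km.
From the vis-viva equation, v = √[μ(2/r − 1/a_t)] = 4.293 km/s.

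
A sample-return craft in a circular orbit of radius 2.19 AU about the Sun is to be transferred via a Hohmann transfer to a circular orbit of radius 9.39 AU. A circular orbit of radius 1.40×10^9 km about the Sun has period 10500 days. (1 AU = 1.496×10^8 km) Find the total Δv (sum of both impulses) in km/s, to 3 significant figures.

From Kepler's third law T² = 4π²r³/μ at r = 1.40×10^9 km, T = 10500 days = 10500 × 86400 s = 9.072×10^8 s: μ = 4π²r³/T² = 1.31625×10^11 km³/s².
In km: r₁ = 2.19 × 1.496×10^8 = 3.27624×10^8 km; r₂ = 9.39 × 1.496×10^8 = 1.404744×10^9 km.
Semi-major axis of the transfer orbit: a_t = (3.27624×10^8 + 1.404744×10^9)/2 = 8.66184×10^8 km.
Circular speed at r₁: v₁ = √(μ/r₁) = √(1.31625×10^11/3.27624×10^8) = 20.0438 km/s.
On the transfer ellipse at r₁, vis-viva equation gives v_p = √[μ(2/r₁ − 1/a_t)] = 25.5255 km/s.
First burn Δv₁ = |v_p − v₁| = 5.4817 km/s.
Circular speed at r₂: v₂ = √(μ/r₂) = 9.6799 km/s.
Transfer-orbit speed at r₂: v_a = √[μ(2/r₂ − 1/a_t)] = 5.9532 km/s.
Second burn Δv₂ = |v₂ − v_a| = 3.7267 km/s.
Δv = Δv₁ + Δv₂ = 5.4817 + 3.7267 = 9.208 km/s.

Δv = 9.21 km/s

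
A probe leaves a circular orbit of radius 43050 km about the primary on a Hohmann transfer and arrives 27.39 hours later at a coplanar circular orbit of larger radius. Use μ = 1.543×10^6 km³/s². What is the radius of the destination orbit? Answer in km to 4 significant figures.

r₂ = 1.869×10^5 km

Transfer time t = 27.39 hours = 98604 s, and t = π√(a_t³/μ).
So a_t = (μ t²/π²)^(1/3) = (1.543×10^6 × (98604)² / π²)^(1/3) = 1.1498×10^5 km.
Since a_t = (r₁ + r₂)/2, r₂ = 2a_t − r₁ = 2×1.1498×10^5 − 43050 = 1.8691×10^5 km.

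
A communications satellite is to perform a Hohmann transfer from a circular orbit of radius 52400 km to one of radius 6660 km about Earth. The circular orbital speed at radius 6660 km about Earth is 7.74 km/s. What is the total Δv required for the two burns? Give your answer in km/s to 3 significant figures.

From the circular-orbit relation v² = μ/r at r = 6660 km: μ = v²r = (7.74)² × 6660 = 3.98985×10^5 km³/s².
Transfer-ellipse semi-major axis a_t = (r₁ + r₂)/2 = (52400 + 6660)/2 = 29530 km.
Circular speed at r₁: v₁ = √(μ/r₁) = √(3.98985×10^5/52400) = 2.759 km/s.
On the transfer ellipse at r₁, v² = μ(2/r − 1/a) gives v_a = √[μ(2/r₁ − 1/a_t)] = 1.310 km/s.
First burn Δv₁ = |v_a − v₁| = 1.449 km/s.
Circular speed at r₂: v₂ = √(μ/r₂) = 7.740 km/s.
Transfer-orbit speed at r₂: v_p = √[μ(2/r₂ − 1/a_t)] = 10.31 km/s.
Second burn Δv₂ = |v₂ − v_p| = 2.570 km/s.
Δv = Δv₁ + Δv₂ = 1.449 + 2.570 = 4.019 km/s.

Δv = 4.02 km/s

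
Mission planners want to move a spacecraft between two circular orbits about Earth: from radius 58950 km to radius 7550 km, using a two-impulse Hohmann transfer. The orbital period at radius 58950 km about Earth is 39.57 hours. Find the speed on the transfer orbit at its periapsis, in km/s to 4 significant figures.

From Kepler's third law T² = 4π²r³/μ at r = 58950 km, T = 39.57 hours = 39.57 × 3600 s = 1.42452×10^5 s: μ = 4π²r³/T² = 3.98542×10^5 km³/s².
Semi-major axis of the transfer orbit: a_t = (58950 + 7550)/2 = 33250 km.
At periapsis, r = 7550 km.
Applying v² = μ(2/r − 1/a_t): v = 9.674 km/s.

v = 9.674 km/s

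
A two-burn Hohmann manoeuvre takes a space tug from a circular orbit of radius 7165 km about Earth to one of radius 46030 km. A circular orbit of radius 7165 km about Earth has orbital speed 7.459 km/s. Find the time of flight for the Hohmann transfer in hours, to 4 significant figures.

t = 5.995 hours

From the circular-orbit relation v² = μ/r at r = 7165 km: μ = v²r = (7.459)² × 7165 = 3.98637×10^5 km³/s².
Transfer-ellipse semi-major axis a_t = (r₁ + r₂)/2 = (7165 + 46030)/2 = 26597.5 km.
Transfer time t = π√(a_t³/μ) = π√((26597.5)³ / 3.98637×10^5) = 21583.5 s.
Converting: 21583.5 s ÷ 3600 s/hour = 5.995 hours.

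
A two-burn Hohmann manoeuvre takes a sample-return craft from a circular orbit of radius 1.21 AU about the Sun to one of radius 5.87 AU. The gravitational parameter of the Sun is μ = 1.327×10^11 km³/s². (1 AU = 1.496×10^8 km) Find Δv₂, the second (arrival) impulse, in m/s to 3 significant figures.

Δv₂ = 5110 m/s

In km: r₁ = 1.21 × 1.496×10^8 = 1.81016×10^8 km; r₂ = 5.87 × 1.496×10^8 = 8.78152×10^8 km.
The Hohmann ellipse has a_t = (r₁ + r₂)/2 = 5.29584×10^8 km.
On the circular orbit at r = 8.78152×10^8 km, v_c = √(μ/r) = 12.293 km/s.
Vis-viva on the transfer ellipse at r = 8.78152×10^8 km gives v_t = √[μ(2/r − 1/a_t)] = 7.1869 km/s.
Δv₂ = |v_t − v_c| = |7.1869 − 12.293| = 5.106 km/s.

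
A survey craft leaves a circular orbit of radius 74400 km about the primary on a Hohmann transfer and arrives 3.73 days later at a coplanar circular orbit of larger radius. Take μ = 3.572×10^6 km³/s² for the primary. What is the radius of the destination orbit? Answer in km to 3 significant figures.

Transfer time t = 3.73 days = 3.22272×10^5 s, and t = π√(a_t³/μ).
So a_t = (μ t²/π²)^(1/3) = (3.572×10^6 × (3.22272×10^5)² / π²)^(1/3) = 3.3498×10^5 km.
Since a_t = (r₁ + r₂)/2, r₂ = 2a_t − r₁ = 2×3.3498×10^5 − 74400 = 5.9556×10^5 km.

r₂ = 5.96×10^5 km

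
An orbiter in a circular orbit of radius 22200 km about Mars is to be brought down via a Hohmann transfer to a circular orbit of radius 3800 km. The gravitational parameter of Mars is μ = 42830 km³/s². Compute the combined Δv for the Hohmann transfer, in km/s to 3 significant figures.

Δv = 1.67 km/s

Semi-major axis of the transfer orbit: a_t = (22200 + 3800)/2 = 13000 km.
At r₁ the circular-orbit speed is v₁ = √(μ/r₁) = 1.389 km/s.
On the transfer ellipse at r₁, vis-viva equation gives v_a = √[μ(2/r₁ − 1/a_t)] = 0.7510 km/s.
First burn Δv₁ = |v_a − v₁| = 0.6380 km/s.
Circular speed at r₂: v₂ = √(μ/r₂) = 3.357 km/s.
Transfer-orbit speed at r₂: v_p = √[μ(2/r₂ − 1/a_t)] = 4.387 km/s.
Second burn Δv₂ = |v₂ − v_p| = 1.030 km/s.
Total Δv = Δv₁ + Δv₂ = 1.668 km/s.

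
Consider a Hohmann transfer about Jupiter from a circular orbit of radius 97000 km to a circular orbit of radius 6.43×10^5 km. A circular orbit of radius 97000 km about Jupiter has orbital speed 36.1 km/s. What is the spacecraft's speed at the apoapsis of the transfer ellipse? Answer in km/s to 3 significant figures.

From the circular-orbit relation v² = μ/r at r = 97000 km: μ = v²r = (36.1)² × 97000 = 1.26411×10^8 km³/s².
The Hohmann ellipse has a_t = (r₁ + r₂)/2 = 3.700×10^5 km.
The apoapsis of the transfer ellipse is at r = 6.430×10^5 km.
From the vis-viva equation, v = √[μ(2/r − 1/a_t)] = 7.179 km/s.

v = 7.18 km/s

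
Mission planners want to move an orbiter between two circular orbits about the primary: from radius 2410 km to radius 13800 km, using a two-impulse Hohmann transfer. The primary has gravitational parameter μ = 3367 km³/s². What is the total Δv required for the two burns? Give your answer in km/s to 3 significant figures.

Semi-major axis of the transfer orbit: a_t = (2410 + 13800)/2 = 8105 km.
At r₁ the circular-orbit speed is v₁ = √(μ/r₁) = 1.1820 km/s.
On the transfer ellipse at r₁, v² = μ(2/r − 1/a) gives v_p = √[μ(2/r₁ − 1/a_t)] = 1.5423 km/s.
First burn Δv₁ = |v_p − v₁| = 0.3603 km/s.
At r₂, v₂ = √(μ/r₂) = 0.4939 km/s.
Transfer-orbit speed at r₂: v_a = √[μ(2/r₂ − 1/a_t)] = 0.2693 km/s.
Second burn Δv₂ = |v₂ − v_a| = 0.2246 km/s.
Δv = Δv₁ + Δv₂ = 0.3603 + 0.2246 = 0.5849 km/s.

Δv = 0.585 km/s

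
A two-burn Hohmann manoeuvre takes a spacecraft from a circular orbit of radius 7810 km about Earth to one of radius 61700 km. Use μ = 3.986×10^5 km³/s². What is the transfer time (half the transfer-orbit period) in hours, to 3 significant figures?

The Hohmann ellipse has a_t = (r₁ + r₂)/2 = 34755 km.
Half the transfer-orbit period gives t = π√(a_t³/μ) = 32240 s.
Converting: 32240 s ÷ 3600 s/hour = 8.96 hours.

t = 8.96 hours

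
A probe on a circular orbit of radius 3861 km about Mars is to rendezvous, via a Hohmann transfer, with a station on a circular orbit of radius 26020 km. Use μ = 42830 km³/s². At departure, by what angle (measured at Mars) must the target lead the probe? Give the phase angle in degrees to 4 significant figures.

φ = 101.7°

The Hohmann ellipse has a_t = (r₁ + r₂)/2 = 14940.5 km.
Transfer time t = π√(a_t³/μ) = 27720 s.
Target angular speed ω₂ = √(μ/r₂³) = 4.931×10^-5 rad/s.
Angle swept by the target during transfer: ω₂·t = 1.367 rad = 78.32°.
The probe traverses 180° on the transfer ellipse, so the target must lead by 180° − 78.32° = 101.7°.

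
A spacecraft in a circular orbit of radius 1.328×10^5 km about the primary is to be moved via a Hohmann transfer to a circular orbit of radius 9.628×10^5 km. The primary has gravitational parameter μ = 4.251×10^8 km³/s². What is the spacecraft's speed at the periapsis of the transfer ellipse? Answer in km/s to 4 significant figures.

The Hohmann ellipse has a_t = (r₁ + r₂)/2 = 5.478×10^5 km.
The periapsis of the transfer ellipse is at r = 1.328×10^5 km.
Vis-viva: v = √[μ(2/r − 1/a_t)] = √[4.251×10^8 × (2/1.328×10^5 − 1/5.478×10^5)] = 75.01 km/s.

v = 75.01 km/s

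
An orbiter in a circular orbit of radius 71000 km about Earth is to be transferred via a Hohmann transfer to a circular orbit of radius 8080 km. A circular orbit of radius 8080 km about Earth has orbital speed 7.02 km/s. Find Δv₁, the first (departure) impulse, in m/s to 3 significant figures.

From the circular-orbit relation v² = μ/r at r = 8080 km: μ = v²r = (7.02)² × 8080 = 3.98186×10^5 km³/s².
Transfer-ellipse semi-major axis a_t = (r₁ + r₂)/2 = (71000 + 8080)/2 = 39540 km.
Circular speed at r = 71000 km: v_c = √(μ/r) = 2.3682 km/s.
Transfer-orbit speed at the same r (vis-viva, a = a_t): v_t = √[μ(2/r − 1/a_t)] = 1.0705 km/s.
Δv₁ = |v_t − v_c| = |1.0705 − 2.3682| = 1.298 km/s.

Δv₁ = 1300 m/s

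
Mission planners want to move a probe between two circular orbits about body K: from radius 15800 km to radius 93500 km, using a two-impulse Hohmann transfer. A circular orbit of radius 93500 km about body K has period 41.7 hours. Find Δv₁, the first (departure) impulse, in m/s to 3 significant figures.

Δv₁ = 2930 m/s

From Kepler's third law T² = 4π²r³/μ at r = 93500 km, T = 41.7 hours = 41.7 × 3600 s = 1.5012×10^5 s: μ = 4π²r³/T² = 1.43192×10^6 km³/s².
Semi-major axis of the transfer orbit: a_t = (15800 + 93500)/2 = 54650 km.
Circular speed at r = 15800 km: v_c = √(μ/r) = 9.5199 km/s.
Transfer-orbit speed at the same r (vis-viva, a = a_t): v_t = √[μ(2/r − 1/a_t)] = 12.452 km/s.
Δv₁ = |v_t − v_c| = |12.452 − 9.5199| = 2.932 km/s.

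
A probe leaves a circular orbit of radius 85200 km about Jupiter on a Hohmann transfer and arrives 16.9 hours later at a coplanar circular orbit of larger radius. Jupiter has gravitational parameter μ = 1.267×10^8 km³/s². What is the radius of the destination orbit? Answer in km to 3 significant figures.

Transfer time t = 16.9 hours = 60840 s, and t = π√(a_t³/μ).
So a_t = (μ t²/π²)^(1/3) = (1.267×10^8 × (60840)² / π²)^(1/3) = 3.6220×10^5 km.
Since a_t = (r₁ + r₂)/2, r₂ = 2a_t − r₁ = 2×3.6220×10^5 − 85200 = 6.392×10^5 km.

r₂ = 6.39×10^5 km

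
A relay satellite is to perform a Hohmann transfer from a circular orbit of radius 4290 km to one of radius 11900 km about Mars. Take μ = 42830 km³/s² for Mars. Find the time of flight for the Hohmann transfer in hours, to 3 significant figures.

t = 3.07 hours

Semi-major axis of the transfer orbit: a_t = (4290 + 11900)/2 = 8095 km.
Half the transfer-orbit period gives t = π√(a_t³/μ) = 11060 s.
Converting: 11060 s ÷ 3600 s/hour = 3.07 hours.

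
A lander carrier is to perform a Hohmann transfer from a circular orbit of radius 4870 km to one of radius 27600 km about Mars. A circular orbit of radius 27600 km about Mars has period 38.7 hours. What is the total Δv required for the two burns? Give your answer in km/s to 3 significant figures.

Δv = 1.46 km/s

From Kepler's third law T² = 4π²r³/μ at r = 27600 km, T = 38.7 hours = 38.7 × 3600 s = 1.3932×10^5 s: μ = 4π²r³/T² = 42762.2 km³/s².
The Hohmann ellipse has a_t = (r₁ + r₂)/2 = 16235 km.
At r₁ the circular-orbit speed is v₁ = √(μ/r₁) = 2.9632 km/s.
On the transfer ellipse at r₁, vis-viva gives v_p = √[μ(2/r₁ − 1/a_t)] = 3.8636 km/s.
First burn Δv₁ = |v_p − v₁| = 0.9004 km/s.
At r₂, v₂ = √(μ/r₂) = 1.2447 km/s.
Transfer-orbit speed at r₂: v_a = √[μ(2/r₂ − 1/a_t)] = 0.68173 km/s.
Second burn Δv₂ = |v₂ − v_a| = 0.5630 km/s.
Δv = Δv₁ + Δv₂ = 0.9004 + 0.5630 = 1.463 km/s.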